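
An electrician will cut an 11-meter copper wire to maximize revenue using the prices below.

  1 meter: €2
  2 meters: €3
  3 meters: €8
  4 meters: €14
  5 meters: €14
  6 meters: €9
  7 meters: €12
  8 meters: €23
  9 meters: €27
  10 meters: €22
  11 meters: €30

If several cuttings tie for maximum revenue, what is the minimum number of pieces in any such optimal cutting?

Let r[k] be the best obtainable value from length k. For each k, try every first piece i and keep the best of price[i] + r[k−i].
r[1] = 2
r[2] = 4  (first piece 1, then r[1]=2)
r[3] = 8
r[4] = 14
r[5] = 16  (first piece 1, then r[4]=14)
r[6] = 18  (first piece 1, then r[5]=16)
r[7] = 22  (first piece 3, then r[4]=14)
r[8] = 28  (first piece 4, then r[4]=14)
r[9] = 30  (first piece 1, then r[8]=28)
r[10] = 32  (first piece 1, then r[9]=30)
r[11] = 36  (first piece 3, then r[8]=28)
Maximum revenue is €36.
Now minimize piece count subject to staying optimal: for each k, pieces[k] = 1 + min over i with p[i]+r[k−i]=r[k] of pieces[k−i].
pieces[8] = 2
pieces[9] = 3
pieces[10] = 4
pieces[11] = 3

3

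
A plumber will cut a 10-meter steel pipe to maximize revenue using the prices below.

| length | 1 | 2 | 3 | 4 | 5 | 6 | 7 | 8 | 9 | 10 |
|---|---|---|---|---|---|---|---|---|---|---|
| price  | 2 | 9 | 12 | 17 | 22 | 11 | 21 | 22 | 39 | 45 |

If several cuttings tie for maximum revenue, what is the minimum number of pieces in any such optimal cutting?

1

Consider every possible first cut. r[k] is the best of p[i]+r[k−i] over all sellable i≤k.
r[1] = 2
r[2] = 9
r[3] = 12
r[4] = 18  (first piece 2, then r[2]=9)
r[5] = 22
r[6] = 27  (first piece 2, then r[4]=18)
r[7] = 31  (first piece 2, then r[5]=22)
r[8] = 36  (first piece 2, then r[6]=27)
r[9] = 40  (first piece 2, then r[7]=31)
r[10] = 45  (first piece 2, then r[8]=36)
Maximum revenue is $45.
Now minimize piece count subject to staying optimal: for each k, pieces[k] = 1 + min over i with p[i]+r[k−i]=r[k] of pieces[k−i].
pieces[7] = 2
pieces[8] = 4
pieces[9] = 3
pieces[10] = 1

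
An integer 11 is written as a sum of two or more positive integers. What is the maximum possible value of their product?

Fill P[k] for k=2..11: at each k try every first piece i and multiply by the better of (k−i) uncut or P[k−i].
P[2] = 1*max(1,0) = 1*1 = 1
P[3] = 1*max(2,1) = 1*2 = 2
P[4] = 2*max(2,1) = 2*2 = 4
P[5] = 2*max(3,2) = 2*3 = 6
P[6] = 3*max(3,2) = 3*3 = 9
P[7] = 2*max(5,6) = 2*6 = 12
P[8] = 2*max(6,9) = 2*9 = 18
P[9] = 3*max(6,9) = 3*9 = 27
P[10] = 2*max(8,18) = 2*18 = 36
P[11] = 2*max(9,27) = 2*27 = 54
One optimal split: 3 + 3 + 3 + 2; product 3*3*3*2 = 54.

54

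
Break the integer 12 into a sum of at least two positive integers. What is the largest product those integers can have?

81

Define prod[k] = max over 1≤i<k of i · max(k−i, prod[k−i]); the inner max lets the remainder stay uncut if that's better.
prod[2] = 1·max(1,0) = 1·1 = 1
prod[3] = 1·max(2,1) = 1·2 = 2
prod[4] = 2·max(2,1) = 2·2 = 4
prod[5] = 2·max(3,2) = 2·3 = 6
prod[6] = 3·max(3,2) = 3·3 = 9
prod[7] = 2·max(5,6) = 2·6 = 12
prod[8] = 2·max(6,9) = 2·9 = 18
prod[9] = 3·max(6,9) = 3·9 = 27
prod[10] = 2·max(8,18) = 2·18 = 36
prod[11] = 2·max(9,27) = 2·27 = 54
prod[12] = 3·max(9,27) = 3·27 = 81
One optimal split: 3 + 3 + 3 + 3; product 3·3·3·3 = 81.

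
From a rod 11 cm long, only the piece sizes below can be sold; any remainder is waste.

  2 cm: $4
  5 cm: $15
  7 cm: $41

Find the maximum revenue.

Consider every possible first cut. r[k] is the best of p[i]+r[k−i] over all sellable i≤k.
r[1] = 0
r[2] = 4
r[3] = 4
r[4] = 8  (first piece 2, then r[2]=4)
r[5] = max(4+4, 15+0) = 15
r[6] = max(4+8, 15+0) = 15
r[7] = max(4+15, 15+4, 41+0) = 41
r[8] = max(4+15, 15+4, 41+0) = 41
r[9] = max(4+41, 15+8, 41+4) = 45
r[10] = max(4+41, 15+15, 41+4) = 45
r[11] = max(4+45, 15+15, 41+8) = 49
One optimal cutting: 7 + 2 + 2 → $49.

49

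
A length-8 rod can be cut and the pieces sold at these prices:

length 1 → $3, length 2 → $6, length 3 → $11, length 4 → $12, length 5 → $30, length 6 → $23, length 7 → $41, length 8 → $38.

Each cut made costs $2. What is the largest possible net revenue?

42

Consider every possible first cut. r[k] is the best of p[i]+r[k−i] over all sellable i≤k, charging 2 whenever i<k.
r[1] = 3
r[2] = max(3+3-2, 6+0) = 6
r[3] = max(3+6-2, 6+3-2, 11+0) = 11
r[4] = max(3+11-2, 6+6-2, 11+3-2, 12+0) = 12
r[5] = max(3+12-2, 6+11-2, 11+6-2, 12+3-2, 30+0) = 30
r[6] = max(3+30-2, 6+12-2, 11+11-2, 12+6-2, 30+3-2, 23+0) = 31
r[7] = max(3+31-2, 6+30-2, 11+12-2, …, 23+3-2, 41+0) = 41
r[8] = max(3+41-2, 6+31-2, 11+30-2, …, 41+3-2, 38+0) = 42
One optimal plan: pieces 7 + 1 (1 cut) → $44 − $2 = $42.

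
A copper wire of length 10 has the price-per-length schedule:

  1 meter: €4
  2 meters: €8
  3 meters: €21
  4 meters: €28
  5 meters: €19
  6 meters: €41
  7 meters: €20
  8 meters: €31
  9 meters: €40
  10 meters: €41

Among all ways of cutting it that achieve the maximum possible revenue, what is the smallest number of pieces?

3

Build r[k] bottom-up: r[k] = max over allowed piece i of (p[i] + r[k−i]).
r[1] = 4
r[2] = 8  (first piece 1, then r[1]=4)
r[3] = 21
r[4] = 28
r[5] = 32  (first piece 1, then r[4]=28)
r[6] = 42  (first piece 3, then r[3]=21)
r[7] = 49  (first piece 3, then r[4]=28)
r[8] = 56  (first piece 4, then r[4]=28)
r[9] = 63  (first piece 3, then r[6]=42)
r[10] = 70  (first piece 3, then r[7]=49)
Maximum revenue is €70.
Now minimize piece count subject to staying optimal: for each k, pieces[k] = 1 + min over i with p[i]+r[k−i]=r[k] of pieces[k−i].
pieces[7] = 2
pieces[8] = 2
pieces[9] = 3
pieces[10] = 3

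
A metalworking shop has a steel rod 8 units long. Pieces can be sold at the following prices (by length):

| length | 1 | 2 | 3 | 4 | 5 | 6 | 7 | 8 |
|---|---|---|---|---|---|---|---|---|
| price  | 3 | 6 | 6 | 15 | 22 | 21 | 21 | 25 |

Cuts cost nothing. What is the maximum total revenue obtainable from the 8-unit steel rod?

31

Build v[k] bottom-up: v[k] = max over allowed piece i of (p[i] + v[k−i]).
v[1] = 3
v[2] = max(3+3, 6+0) = 6
v[3] = max(3+6, 6+3, 6+0) = 9
v[4] = max(3+9, 6+6, 6+3, 15+0) = 15
v[5] = max(3+15, 6+9, 6+6, 15+3, 22+0) = 22
v[6] = max(3+22, 6+15, 6+9, 15+6, 22+3, 21+0) = 25
v[7] = max(3+25, 6+22, 6+15, …, 21+3, 21+0) = 28
v[8] = max(3+28, 6+25, 6+22, …, 21+3, 25+0) = 31
One optimal cutting: 5 + 1 + 1 + 1 → $22 + $3 + $3 + $3 = $31.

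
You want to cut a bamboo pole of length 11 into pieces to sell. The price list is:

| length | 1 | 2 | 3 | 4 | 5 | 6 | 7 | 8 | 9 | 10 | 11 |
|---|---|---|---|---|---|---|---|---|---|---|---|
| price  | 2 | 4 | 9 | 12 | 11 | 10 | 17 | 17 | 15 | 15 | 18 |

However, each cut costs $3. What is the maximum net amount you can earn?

27

Build v[k] bottom-up: v[k] = max over allowed piece i of (p[i] + v[k−i]) − 3 per cut.
v[1] = 2
v[2] = 4
v[3] = 9
v[4] = 12
v[5] = 11  (first piece 1, then v[4]=12)
v[6] = 15  (first piece 3, then v[3]=9)
v[7] = 18  (first piece 3, then v[4]=12)
v[8] = 21  (first piece 4, then v[4]=12)
v[9] = 21  (first piece 3, then v[6]=15)
v[10] = 24  (first piece 3, then v[7]=18)
v[11] = 27  (first piece 3, then v[8]=21)
One optimal plan: pieces 4 + 4 + 3 (2 cuts) → $33 − $6 = $27.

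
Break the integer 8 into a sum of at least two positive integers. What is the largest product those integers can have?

18

Let m[k] be the best product for length k (with at least one cut). For each first piece i, the rest contributes max(k−i, m[k−i]).
m[2] = 1×max(1,0) = 1×1 = 1
m[3] = 1×max(2,1) = 1×2 = 2
m[4] = 2×max(2,1) = 2×2 = 4
m[5] = 2×max(3,2) = 2×3 = 6
m[6] = 3×max(3,2) = 3×3 = 9
m[7] = 2×max(5,6) = 2×6 = 12
m[8] = 2×max(6,9) = 2×9 = 18
One optimal split: 3 + 3 + 2; product 3×3×2 = 18.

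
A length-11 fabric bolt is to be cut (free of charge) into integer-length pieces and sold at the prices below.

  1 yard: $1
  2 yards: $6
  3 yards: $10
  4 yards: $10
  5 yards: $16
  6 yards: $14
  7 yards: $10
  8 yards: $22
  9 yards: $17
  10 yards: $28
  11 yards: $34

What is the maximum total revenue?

36

Let R[k] be the best obtainable value from length k. For each k, try every first piece i and keep the best of price[i] + R[k−i].
R[1] = 1
R[2] = max(1+1, 6+0) = 6
R[3] = max(1+6, 6+1, 10+0) = 10
R[4] = max(1+10, 6+6, 10+1, 10+0) = 12
R[5] = max(1+12, 6+10, 10+6, 10+1, 16+0) = 16
R[6] = max(1+16, 6+12, 10+10, 10+6, 16+1, 14+0) = 20
R[7] = max(1+20, 6+16, 10+12, …, 14+1, 10+0) = 22
R[8] = max(1+22, 6+20, 10+16, …, 10+1, 22+0) = 26
R[9] = max(1+26, 6+22, 10+20, …, 22+1, 17+0) = 30
R[10] = max(1+30, 6+26, 10+22, …, 17+1, 28+0) = 32
R[11] = max(1+32, 6+30, 10+26, …, 28+1, 34+0) = 36
One optimal cutting: 3 + 3 + 3 + 2 → $10 + $10 + $10 + $6 = $36.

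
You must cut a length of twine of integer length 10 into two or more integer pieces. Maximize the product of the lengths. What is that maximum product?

Let g[k] be the best product for length k (with at least one cut). For each first piece i, the rest contributes max(k−i, g[k−i]).
g[2] = 1·max(1,0) = 1·1 = 1
g[3] = max(1·2, 2·1) = 2
g[4] = max(1·3, 2·2, 3·1) = 4
g[5] = max(1·4, 2·3, 3·2, 4·1) = 6
g[6] = max(1·6, 2·4, 3·3, 4·2, 5·1) = 9
g[7] = max(1·9, 2·6, 3·4, 4·3, 5·2, 6·1) = 12
g[8] = max(1·12, 2·9, 3·6, …, 6·2, 7·1) = 18
g[9] = max(1·18, 2·12, 3·9, …, 7·2, 8·1) = 27
g[10] = max(1·27, 2·18, 3·12, …, 8·2, 9·1) = 36
One optimal split: 3 + 3 + 2 + 2; product 3·3·2·2 = 36.

36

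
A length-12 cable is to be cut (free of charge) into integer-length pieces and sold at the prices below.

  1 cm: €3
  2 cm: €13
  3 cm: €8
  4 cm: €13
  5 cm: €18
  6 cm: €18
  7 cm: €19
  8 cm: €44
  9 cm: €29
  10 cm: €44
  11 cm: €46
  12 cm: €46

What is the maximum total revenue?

78

Let r[k] be the best obtainable value from length k. For each k, try every first piece i and keep the best of price[i] + r[k−i].
r[1] = 3
r[2] = max(3+3, 13+0) = 13
r[3] = max(3+13, 13+3, 8+0) = 16
r[4] = max(3+16, 13+13, 8+3, 13+0) = 26
r[5] = max(3+26, 13+16, 8+13, 13+3, 18+0) = 29
r[6] = max(3+29, 13+26, 8+16, 13+13, 18+3, 18+0) = 39
r[7] = max(3+39, 13+29, 8+26, …, 18+3, 19+0) = 42
r[8] = max(3+42, 13+39, 8+29, …, 19+3, 44+0) = 52
r[9] = max(3+52, 13+42, 8+39, …, 44+3, 29+0) = 55
r[10] = max(3+55, 13+52, 8+42, …, 29+3, 44+0) = 65
r[11] = max(3+65, 13+55, 8+52, …, 44+3, 46+0) = 68
r[12] = max(3+68, 13+65, 8+55, …, 46+3, 46+0) = 78
One optimal cutting: 2 + 2 + 2 + 2 + 2 + 2 → €13 + €13 + €13 + €13 + €13 + €13 = €78.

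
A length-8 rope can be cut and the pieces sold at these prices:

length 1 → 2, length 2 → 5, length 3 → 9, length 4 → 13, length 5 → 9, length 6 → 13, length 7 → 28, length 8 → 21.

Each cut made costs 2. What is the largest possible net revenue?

28

Let v[k] be the best obtainable value from length k. For each k, try every first piece i and keep the best of price[i] + v[k−i] minus the 2 cut fee when i<k.
v[1] = 2
v[2] = 5
v[3] = 9
v[4] = 13
v[5] = 13  (first piece 1, then v[4]=13)
v[6] = 16  (first piece 2, then v[4]=13)
v[7] = 28
v[8] = 28  (first piece 1, then v[7]=28)
One optimal plan: pieces 7 + 1 (1 cut) → 30 − 2 = 28.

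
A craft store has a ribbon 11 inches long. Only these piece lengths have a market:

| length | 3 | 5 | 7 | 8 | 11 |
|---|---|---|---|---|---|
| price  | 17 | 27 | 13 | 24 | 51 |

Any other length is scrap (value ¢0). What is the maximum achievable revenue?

Let r[k] be the best obtainable value from length k. For each k, try every first piece i and keep the best of price[i] + r[k−i].
r[1] = 0
r[2] = 0
r[3] = 17
r[4] = 17
r[5] = max(17+0, 27+0) = 27
r[6] = max(17+17, 27+0) = 34
r[7] = max(17+17, 27+0, 13+0) = 34
r[8] = max(17+27, 27+17, 13+0, 24+0) = 44
r[9] = max(17+34, 27+17, 13+0, 24+0) = 51
r[10] = max(17+34, 27+27, 13+17, 24+0) = 54
r[11] = max(17+44, 27+34, 13+17, 24+17, 51+0) = 61
One optimal cutting: 5 + 3 + 3 → ¢61.

61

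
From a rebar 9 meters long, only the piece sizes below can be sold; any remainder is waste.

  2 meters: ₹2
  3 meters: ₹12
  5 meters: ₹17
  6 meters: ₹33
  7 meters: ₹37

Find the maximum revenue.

45

Build f[k] bottom-up: f[k] = max over allowed piece i of (p[i] + f[k−i]).
f[1] = 0
f[2] = 2
f[3] = max(2+0, 12+0) = 12
f[4] = max(2+2, 12+0) = 12
f[5] = max(2+12, 12+2, 17+0) = 17
f[6] = max(2+12, 12+12, 17+0, 33+0) = 33
f[7] = max(2+17, 12+12, 17+2, 33+0, 37+0) = 37
f[8] = max(2+33, 12+17, 17+12, 33+2, 37+0) = 37
f[9] = max(2+37, 12+33, 17+12, 33+12, 37+2) = 45
One optimal cutting: 6 + 3 → ₹45.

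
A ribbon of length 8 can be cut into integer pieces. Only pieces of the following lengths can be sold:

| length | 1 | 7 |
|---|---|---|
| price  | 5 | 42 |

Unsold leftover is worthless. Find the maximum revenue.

47

Build best[k] bottom-up: best[k] = max over allowed piece i of (p[i] + best[k−i]).
best[1] = 5
best[2] = 10  (first piece 1, then best[1]=5)
best[3] = 15  (first piece 1, then best[2]=10)
best[4] = 20  (first piece 1, then best[3]=15)
best[5] = 25  (first piece 1, then best[4]=20)
best[6] = 30  (first piece 1, then best[5]=25)
best[7] = 42
best[8] = 47  (first piece 1, then best[7]=42)
One optimal cutting: 7 + 1 → ¢47.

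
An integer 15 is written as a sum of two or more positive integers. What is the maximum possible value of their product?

Fill prod[k] for k=2..15: at each k try every first piece i and multiply by the better of (k−i) uncut or prod[k−i].
prod[2] = 1*max(1,0) = 1*1 = 1
prod[3] = max(1*2, 2*1) = 2
prod[4] = max(1*3, 2*2, 3*1) = 4
prod[5] = max(1*4, 2*3, 3*2, 4*1) = 6
prod[6] = max(1*6, 2*4, 3*3, 4*2, 5*1) = 9
prod[7] = max(1*9, 2*6, 3*4, 4*3, 5*2, 6*1) = 12
prod[8] = max(1*12, 2*9, 3*6, …, 6*2, 7*1) = 18
prod[9] = max(1*18, 2*12, 3*9, …, 7*2, 8*1) = 27
prod[10] = max(1*27, 2*18, 3*12, …, 8*2, 9*1) = 36
prod[11] = max(1*36, 2*27, 3*18, …, 9*2, 10*1) = 54
prod[12] = max(1*54, 2*36, 3*27, …, 10*2, 11*1) = 81
prod[13] = max(1*81, 2*54, 3*36, …, 11*2, 12*1) = 108
prod[14] = max(1*108, 2*81, 3*54, …, 12*2, 13*1) = 162
prod[15] = max(1*162, 2*108, 3*81, …, 13*2, 14*1) = 243
One optimal split: 3 + 3 + 3 + 3 + 3; product 3*3*3*3*3 = 243.

243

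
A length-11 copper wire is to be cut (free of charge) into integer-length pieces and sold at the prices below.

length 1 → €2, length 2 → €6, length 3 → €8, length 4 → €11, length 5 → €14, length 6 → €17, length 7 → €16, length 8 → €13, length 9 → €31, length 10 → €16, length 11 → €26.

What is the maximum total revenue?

Build R[k] bottom-up: R[k] = max over allowed piece i of (p[i] + R[k−i]).
R[1] = 2
R[2] = 6
R[3] = 8  (first piece 1, then R[2]=6)
R[4] = 12  (first piece 2, then R[2]=6)
R[5] = 14  (first piece 1, then R[4]=12)
R[6] = 18  (first piece 2, then R[4]=12)
R[7] = 20  (first piece 1, then R[6]=18)
R[8] = 24  (first piece 2, then R[6]=18)
R[9] = 31
R[10] = 33  (first piece 1, then R[9]=31)
R[11] = 37  (first piece 2, then R[9]=31)
One optimal cutting: 9 + 2 → €31 + €6 = €37.

37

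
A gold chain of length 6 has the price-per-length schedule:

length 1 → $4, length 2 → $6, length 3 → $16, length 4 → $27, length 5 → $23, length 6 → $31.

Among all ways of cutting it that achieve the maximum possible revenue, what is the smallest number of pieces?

3

Consider every possible first cut. r[k] is the best of p[i]+r[k−i] over all sellable i≤k.
r[1] = 4
r[2] = max(4+4, 6+0) = 8
r[3] = max(4+8, 6+4, 16+0) = 16
r[4] = max(4+16, 6+8, 16+4, 27+0) = 27
r[5] = max(4+27, 6+16, 16+8, 27+4, 23+0) = 31
r[6] = max(4+31, 6+27, 16+16, 27+8, 23+4, 31+0) = 35
Maximum revenue is $35.
Now minimize piece count subject to staying optimal: for each k, pieces[k] = 1 + min over i with p[i]+r[k−i]=r[k] of pieces[k−i].
pieces[3] = 1
pieces[4] = 1
pieces[5] = 2
pieces[6] = 3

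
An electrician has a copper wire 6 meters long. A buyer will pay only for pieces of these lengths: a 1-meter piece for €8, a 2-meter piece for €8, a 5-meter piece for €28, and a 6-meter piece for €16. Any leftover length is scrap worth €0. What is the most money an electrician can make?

Consider every possible first cut. f[k] is the best of p[i]+f[k−i] over all sellable i≤k.
f[1] = 8
f[2] = 16  (first piece 1, then f[1]=8)
f[3] = 24  (first piece 1, then f[2]=16)
f[4] = 32  (first piece 1, then f[3]=24)
f[5] = 40  (first piece 1, then f[4]=32)
f[6] = 48  (first piece 1, then f[5]=40)
One optimal cutting: 1 + 1 + 1 + 1 + 1 + 1 → €48.

48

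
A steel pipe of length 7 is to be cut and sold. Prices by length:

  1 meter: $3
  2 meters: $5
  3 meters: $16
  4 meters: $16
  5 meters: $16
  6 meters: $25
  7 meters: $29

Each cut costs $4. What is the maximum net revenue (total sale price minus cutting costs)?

Consider every possible first cut. r[k] is the best of p[i]+r[k−i] over all sellable i≤k, charging 4 whenever i<k.
r[1] = 3
r[2] = 5
r[3] = 16
r[4] = 16
r[5] = 17  (first piece 2, then r[3]=16)
r[6] = 28  (first piece 3, then r[3]=16)
r[7] = 29
Best is to make no cuts and sell whole for $29.

29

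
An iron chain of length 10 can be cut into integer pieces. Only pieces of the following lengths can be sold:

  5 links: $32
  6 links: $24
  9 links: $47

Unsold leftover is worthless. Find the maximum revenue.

Consider every possible first cut. f[k] is the best of p[i]+f[k−i] over all sellable i≤k.
f[1] = 0
f[2] = 0
f[3] = 0
f[4] = 0
f[5] = 32
f[6] = max(32+0, 24+0) = 32
f[7] = max(32+0, 24+0) = 32
f[8] = max(32+0, 24+0) = 32
f[9] = max(32+0, 24+0, 47+0) = 47
f[10] = max(32+32, 24+0, 47+0) = 64
One optimal cutting: 5 + 5 → $64.

64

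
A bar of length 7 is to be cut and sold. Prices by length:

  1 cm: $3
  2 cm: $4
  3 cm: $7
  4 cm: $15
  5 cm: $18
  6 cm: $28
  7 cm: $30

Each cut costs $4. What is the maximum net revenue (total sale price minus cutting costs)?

30

Consider every possible first cut. v[k] is the best of p[i]+v[k−i] over all sellable i≤k, charging 4 whenever i<k.
v[1] = 3
v[2] = max(3+3-4, 4+0) = 4
v[3] = max(3+4-4, 4+3-4, 7+0) = 7
v[4] = max(3+7-4, 4+4-4, 7+3-4, 15+0) = 15
v[5] = max(3+15-4, 4+7-4, 7+4-4, 15+3-4, 18+0) = 18
v[6] = max(3+18-4, 4+15-4, 7+7-4, 15+4-4, 18+3-4, 28+0) = 28
v[7] = max(3+28-4, 4+18-4, 7+15-4, …, 28+3-4, 30+0) = 30
Best is to make no cuts and sell whole for $30.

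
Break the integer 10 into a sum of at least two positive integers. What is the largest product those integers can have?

Define P[k] = max over 1≤i<k of i · max(k−i, P[k−i]); the inner max lets the remainder stay uncut if that's better.
P[2] = 1*max(1,0) = 1*1 = 1
P[3] = max(1*2, 2*1) = 2
P[4] = max(1*3, 2*2, 3*1) = 4
P[5] = max(1*4, 2*3, 3*2, 4*1) = 6
P[6] = max(1*6, 2*4, 3*3, 4*2, 5*1) = 9
P[7] = max(1*9, 2*6, 3*4, 4*3, 5*2, 6*1) = 12
P[8] = max(1*12, 2*9, 3*6, …, 6*2, 7*1) = 18
P[9] = max(1*18, 2*12, 3*9, …, 7*2, 8*1) = 27
P[10] = max(1*27, 2*18, 3*12, …, 8*2, 9*1) = 36
One optimal split: 3 + 3 + 2 + 2; product 3*3*2*2 = 36.

36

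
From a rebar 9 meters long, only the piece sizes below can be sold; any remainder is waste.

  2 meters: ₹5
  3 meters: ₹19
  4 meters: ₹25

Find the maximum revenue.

Consider every possible first cut. best[k] is the best of p[i]+best[k−i] over all sellable i≤k.
best[1] = 0
best[2] = 5
best[3] = max(5+0, 19+0) = 19
best[4] = max(5+5, 19+0, 25+0) = 25
best[5] = max(5+19, 19+5, 25+0) = 25
best[6] = max(5+25, 19+19, 25+5) = 38
best[7] = max(5+25, 19+25, 25+19) = 44
best[8] = max(5+38, 19+25, 25+25) = 50
best[9] = max(5+44, 19+38, 25+25) = 57
One optimal cutting: 3 + 3 + 3 → ₹57.

57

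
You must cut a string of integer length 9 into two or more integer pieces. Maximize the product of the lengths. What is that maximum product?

27

Fill prod[k] for k=2..9: at each k try every first piece i and multiply by the better of (k−i) uncut or prod[k−i].
prod[2] = 1×max(1,0) = 1×1 = 1
prod[3] = max(1×2, 2×1) = 2
prod[4] = max(1×3, 2×2, 3×1) = 4
prod[5] = max(1×4, 2×3, 3×2, 4×1) = 6
prod[6] = max(1×6, 2×4, 3×3, 4×2, 5×1) = 9
prod[7] = max(1×9, 2×6, 3×4, 4×3, 5×2, 6×1) = 12
prod[8] = max(1×12, 2×9, 3×6, …, 6×2, 7×1) = 18
prod[9] = max(1×18, 2×12, 3×9, …, 7×2, 8×1) = 27
One optimal split: 3 + 3 + 3; product 3×3×3 = 27.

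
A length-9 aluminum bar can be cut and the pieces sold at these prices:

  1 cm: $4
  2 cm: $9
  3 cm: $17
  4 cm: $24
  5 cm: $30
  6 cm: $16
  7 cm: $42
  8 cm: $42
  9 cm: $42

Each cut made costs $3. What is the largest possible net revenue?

Let v[k] be the best obtainable value from length k. For each k, try every first piece i and keep the best of price[i] + v[k−i] minus the 3 cut fee when i<k.
v[1] = 4
v[2] = 9
v[3] = 17
v[4] = 24
v[5] = 30
v[6] = 31  (first piece 1, then v[5]=30)
v[7] = 42
v[8] = 45  (first piece 4, then v[4]=24)
v[9] = 51  (first piece 4, then v[5]=30)
One optimal plan: pieces 5 + 4 (1 cut) → $54 − $3 = $51.

51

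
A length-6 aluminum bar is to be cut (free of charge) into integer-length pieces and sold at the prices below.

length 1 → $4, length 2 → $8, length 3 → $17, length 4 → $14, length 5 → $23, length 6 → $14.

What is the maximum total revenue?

34

Consider every possible first cut. best[k] is the best of p[i]+best[k−i] over all sellable i≤k.
best[1] = 4
best[2] = max(4+4, 8+0) = 8
best[3] = max(4+8, 8+4, 17+0) = 17
best[4] = max(4+17, 8+8, 17+4, 14+0) = 21
best[5] = max(4+21, 8+17, 17+8, 14+4, 23+0) = 25
best[6] = max(4+25, 8+21, 17+17, 14+8, 23+4, 14+0) = 34
One optimal cutting: 3 + 3 → $17 + $17 = $34.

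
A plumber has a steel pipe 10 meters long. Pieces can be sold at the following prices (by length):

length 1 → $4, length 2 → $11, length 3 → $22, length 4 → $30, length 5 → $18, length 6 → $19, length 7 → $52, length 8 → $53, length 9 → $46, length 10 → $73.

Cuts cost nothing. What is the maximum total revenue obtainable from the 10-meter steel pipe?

74

Let v[k] be the best obtainable value from length k. For each k, try every first piece i and keep the best of price[i] + v[k−i].
v[1] = 4
v[2] = max(4+4, 11+0) = 11
v[3] = max(4+11, 11+4, 22+0) = 22
v[4] = max(4+22, 11+11, 22+4, 30+0) = 30
v[5] = max(4+30, 11+22, 22+11, 30+4, 18+0) = 34
v[6] = max(4+34, 11+30, 22+22, 30+11, 18+4, 19+0) = 44
v[7] = max(4+44, 11+34, 22+30, …, 19+4, 52+0) = 52
v[8] = max(4+52, 11+44, 22+34, …, 52+4, 53+0) = 60
v[9] = max(4+60, 11+52, 22+44, …, 53+4, 46+0) = 66
v[10] = max(4+66, 11+60, 22+52, …, 46+4, 73+0) = 74
One optimal cutting: 4 + 3 + 3 → $30 + $22 + $22 = $74.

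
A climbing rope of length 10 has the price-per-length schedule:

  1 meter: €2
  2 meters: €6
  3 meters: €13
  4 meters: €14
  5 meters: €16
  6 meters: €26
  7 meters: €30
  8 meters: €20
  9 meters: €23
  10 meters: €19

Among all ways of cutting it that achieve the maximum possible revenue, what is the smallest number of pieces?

Let r[k] be the best obtainable value from length k. For each k, try every first piece i and keep the best of price[i] + r[k−i].
r[1] = 2
r[2] = 6
r[3] = 13
r[4] = 15  (first piece 1, then r[3]=13)
r[5] = 19  (first piece 2, then r[3]=13)
r[6] = 26  (first piece 3, then r[3]=13)
r[7] = 30
r[8] = 32  (first piece 1, then r[7]=30)
r[9] = 39  (first piece 3, then r[6]=26)
r[10] = 43  (first piece 3, then r[7]=30)
Maximum revenue is €43.
Now minimize piece count subject to staying optimal: for each k, pieces[k] = 1 + min over i with p[i]+r[k−i]=r[k] of pieces[k−i].
pieces[7] = 1
pieces[8] = 2
pieces[9] = 2
pieces[10] = 2

2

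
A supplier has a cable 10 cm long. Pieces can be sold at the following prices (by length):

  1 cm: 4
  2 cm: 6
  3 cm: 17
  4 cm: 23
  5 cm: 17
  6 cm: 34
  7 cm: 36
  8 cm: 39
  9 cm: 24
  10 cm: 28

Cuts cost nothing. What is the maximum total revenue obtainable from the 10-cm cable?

Consider every possible first cut. r[k] is the best of p[i]+r[k−i] over all sellable i≤k.
r[1] = 4
r[2] = max(4+4, 6+0) = 8
r[3] = max(4+8, 6+4, 17+0) = 17
r[4] = max(4+17, 6+8, 17+4, 23+0) = 23
r[5] = max(4+23, 6+17, 17+8, 23+4, 17+0) = 27
r[6] = max(4+27, 6+23, 17+17, 23+8, 17+4, 34+0) = 34
r[7] = max(4+34, 6+27, 17+23, …, 34+4, 36+0) = 40
r[8] = max(4+40, 6+34, 17+27, …, 36+4, 39+0) = 46
r[9] = max(4+46, 6+40, 17+34, …, 39+4, 24+0) = 51
r[10] = max(4+51, 6+46, 17+40, …, 24+4, 28+0) = 57
One optimal cutting: 4 + 3 + 3 → 23 + 17 + 17 = 57.

57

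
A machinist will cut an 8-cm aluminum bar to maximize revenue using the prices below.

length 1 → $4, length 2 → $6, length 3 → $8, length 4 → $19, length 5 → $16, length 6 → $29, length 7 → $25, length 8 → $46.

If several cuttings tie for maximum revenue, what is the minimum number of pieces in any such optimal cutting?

1

Consider every possible first cut. r[k] is the best of p[i]+r[k−i] over all sellable i≤k.
r[1] = 4
r[2] = 8  (first piece 1, then r[1]=4)
r[3] = 12  (first piece 1, then r[2]=8)
r[4] = 19
r[5] = 23  (first piece 1, then r[4]=19)
r[6] = 29
r[7] = 33  (first piece 1, then r[6]=29)
r[8] = 46
Maximum revenue is $46.
Now minimize piece count subject to staying optimal: for each k, pieces[k] = 1 + min over i with p[i]+r[k−i]=r[k] of pieces[k−i].
pieces[5] = 2
pieces[6] = 1
pieces[7] = 2
pieces[8] = 1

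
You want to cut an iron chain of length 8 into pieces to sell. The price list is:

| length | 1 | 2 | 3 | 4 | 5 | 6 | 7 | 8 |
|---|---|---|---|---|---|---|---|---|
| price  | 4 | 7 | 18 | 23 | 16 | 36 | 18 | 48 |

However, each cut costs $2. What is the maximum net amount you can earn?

48

Build v[k] bottom-up: v[k] = max over allowed piece i of (p[i] + v[k−i]) − 2 per cut.
v[1] = 4
v[2] = max(4+4-2, 7+0) = 7
v[3] = max(4+7-2, 7+4-2, 18+0) = 18
v[4] = max(4+18-2, 7+7-2, 18+4-2, 23+0) = 23
v[5] = max(4+23-2, 7+18-2, 18+7-2, 23+4-2, 16+0) = 25
v[6] = max(4+25-2, 7+23-2, 18+18-2, 23+7-2, 16+4-2, 36+0) = 36
v[7] = max(4+36-2, 7+25-2, 18+23-2, …, 36+4-2, 18+0) = 39
v[8] = max(4+39-2, 7+36-2, 18+25-2, …, 18+4-2, 48+0) = 48
Best is to make no cuts and sell whole for $48.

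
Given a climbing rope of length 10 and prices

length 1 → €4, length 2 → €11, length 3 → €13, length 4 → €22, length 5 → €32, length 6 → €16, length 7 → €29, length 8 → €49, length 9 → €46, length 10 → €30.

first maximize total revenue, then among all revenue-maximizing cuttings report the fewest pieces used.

Build r[k] bottom-up: r[k] = max over allowed piece i of (p[i] + r[k−i]).
r[1] = 4
r[2] = max(4+4, 11+0) = 11
r[3] = max(4+11, 11+4, 13+0) = 15
r[4] = max(4+15, 11+11, 13+4, 22+0) = 22
r[5] = max(4+22, 11+15, 13+11, 22+4, 32+0) = 32
r[6] = max(4+32, 11+22, 13+15, 22+11, 32+4, 16+0) = 36
r[7] = max(4+36, 11+32, 13+22, …, 16+4, 29+0) = 43
r[8] = max(4+43, 11+36, 13+32, …, 29+4, 49+0) = 49
r[9] = max(4+49, 11+43, 13+36, …, 49+4, 46+0) = 54
r[10] = max(4+54, 11+49, 13+43, …, 46+4, 30+0) = 64
Maximum revenue is €64.
Now minimize piece count subject to staying optimal: for each k, pieces[k] = 1 + min over i with p[i]+r[k−i]=r[k] of pieces[k−i].
pieces[7] = 2
pieces[8] = 1
pieces[9] = 2
pieces[10] = 2

2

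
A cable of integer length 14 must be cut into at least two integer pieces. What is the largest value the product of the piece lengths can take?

Let f[k] be the best product for length k (with at least one cut). For each first piece i, the rest contributes max(k−i, f[k−i]).
f[2] = 1·max(1,0) = 1·1 = 1
f[3] = 1·max(2,1) = 1·2 = 2
f[4] = 2·max(2,1) = 2·2 = 4
f[5] = 2·max(3,2) = 2·3 = 6
f[6] = 3·max(3,2) = 3·3 = 9
f[7] = 2·max(5,6) = 2·6 = 12
f[8] = 2·max(6,9) = 2·9 = 18
f[9] = 3·max(6,9) = 3·9 = 27
f[10] = 2·max(8,18) = 2·18 = 36
f[11] = 2·max(9,27) = 2·27 = 54
f[12] = 3·max(9,27) = 3·27 = 81
f[13] = 2·max(11,54) = 2·54 = 108
f[14] = 2·max(12,81) = 2·81 = 162
One optimal split: 3 + 3 + 3 + 3 + 2; product 3·3·3·3·2 = 162.

162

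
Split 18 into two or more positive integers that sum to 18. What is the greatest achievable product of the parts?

729

Fill P[k] for k=2..18: at each k try every first piece i and multiply by the better of (k−i) uncut or P[k−i].
P[2] = 1*max(1,0) = 1*1 = 1
P[3] = 1*max(2,1) = 1*2 = 2
P[4] = 2*max(2,1) = 2*2 = 4
P[5] = 2*max(3,2) = 2*3 = 6
P[6] = 3*max(3,2) = 3*3 = 9
P[7] = 2*max(5,6) = 2*6 = 12
P[8] = 2*max(6,9) = 2*9 = 18
P[9] = 3*max(6,9) = 3*9 = 27
P[10] = 2*max(8,18) = 2*18 = 36
P[11] = 2*max(9,27) = 2*27 = 54
P[12] = 3*max(9,27) = 3*27 = 81
P[13] = 2*max(11,54) = 2*54 = 108
P[14] = 2*max(12,81) = 2*81 = 162
P[15] = 3*max(12,81) = 3*81 = 243
P[16] = 2*max(14,162) = 2*162 = 324
P[17] = 2*max(15,243) = 2*243 = 486
P[18] = 3*max(15,243) = 3*243 = 729
One optimal split: 3 + 3 + 3 + 3 + 3 + 3; product 3*3*3*3*3*3 = 729.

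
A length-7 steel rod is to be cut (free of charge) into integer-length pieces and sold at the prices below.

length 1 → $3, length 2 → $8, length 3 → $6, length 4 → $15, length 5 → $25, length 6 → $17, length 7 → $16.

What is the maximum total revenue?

33

Consider every possible first cut. R[k] is the best of p[i]+R[k−i] over all sellable i≤k.
R[1] = 3
R[2] = max(3+3, 8+0) = 8
R[3] = max(3+8, 8+3, 6+0) = 11
R[4] = max(3+11, 8+8, 6+3, 15+0) = 16
R[5] = max(3+16, 8+11, 6+8, 15+3, 25+0) = 25
R[6] = max(3+25, 8+16, 6+11, 15+8, 25+3, 17+0) = 28
R[7] = max(3+28, 8+25, 6+16, …, 17+3, 16+0) = 33
One optimal cutting: 5 + 2 → $25 + $8 = $33.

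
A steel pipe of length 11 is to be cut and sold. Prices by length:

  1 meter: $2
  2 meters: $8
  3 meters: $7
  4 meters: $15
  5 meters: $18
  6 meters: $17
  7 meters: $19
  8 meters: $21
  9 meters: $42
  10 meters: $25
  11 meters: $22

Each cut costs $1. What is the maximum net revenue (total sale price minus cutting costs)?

49

Build r[k] bottom-up: r[k] = max over allowed piece i of (p[i] + r[k−i]) − 1 per cut.
r[1] = 2
r[2] = 8
r[3] = 9  (first piece 1, then r[2]=8)
r[4] = 15  (first piece 2, then r[2]=8)
r[5] = 18
r[6] = 22  (first piece 2, then r[4]=15)
r[7] = 25  (first piece 2, then r[5]=18)
r[8] = 29  (first piece 2, then r[6]=22)
r[9] = 42
r[10] = 43  (first piece 1, then r[9]=42)
r[11] = 49  (first piece 2, then r[9]=42)
One optimal plan: pieces 9 + 2 (1 cut) → $50 − $1 = $49.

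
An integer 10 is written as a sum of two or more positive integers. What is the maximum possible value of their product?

Let prod[k] be the best product for length k (with at least one cut). For each first piece i, the rest contributes max(k−i, prod[k−i]).
prod[2] = 1×max(1,0) = 1×1 = 1
prod[3] = 1×max(2,1) = 1×2 = 2
prod[4] = 2×max(2,1) = 2×2 = 4
prod[5] = 2×max(3,2) = 2×3 = 6
prod[6] = 3×max(3,2) = 3×3 = 9
prod[7] = 2×max(5,6) = 2×6 = 12
prod[8] = 2×max(6,9) = 2×9 = 18
prod[9] = 3×max(6,9) = 3×9 = 27
prod[10] = 2×max(8,18) = 2×18 = 36
One optimal split: 3 + 3 + 2 + 2; product 3×3×2×2 = 36.

36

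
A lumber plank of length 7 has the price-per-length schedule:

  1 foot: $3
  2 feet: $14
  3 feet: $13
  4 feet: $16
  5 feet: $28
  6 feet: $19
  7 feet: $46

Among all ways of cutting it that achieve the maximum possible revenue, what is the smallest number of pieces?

Consider every possible first cut. r[k] is the best of p[i]+r[k−i] over all sellable i≤k.
r[1] = 3
r[2] = 14
r[3] = 17  (first piece 1, then r[2]=14)
r[4] = 28  (first piece 2, then r[2]=14)
r[5] = 31  (first piece 1, then r[4]=28)
r[6] = 42  (first piece 2, then r[4]=28)
r[7] = 46
Maximum revenue is $46.
Now minimize piece count subject to staying optimal: for each k, pieces[k] = 1 + min over i with p[i]+r[k−i]=r[k] of pieces[k−i].
pieces[4] = 2
pieces[5] = 3
pieces[6] = 3
pieces[7] = 1

1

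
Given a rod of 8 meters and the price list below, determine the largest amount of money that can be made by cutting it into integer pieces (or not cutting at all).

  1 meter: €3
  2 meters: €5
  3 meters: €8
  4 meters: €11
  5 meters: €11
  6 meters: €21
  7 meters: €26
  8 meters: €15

Build r[k] bottom-up: r[k] = max over allowed piece i of (p[i] + r[k−i]).
r[1] = 3
r[2] = max(3+3, 5+0) = 6
r[3] = max(3+6, 5+3, 8+0) = 9
r[4] = max(3+9, 5+6, 8+3, 11+0) = 12
r[5] = max(3+12, 5+9, 8+6, 11+3, 11+0) = 15
r[6] = max(3+15, 5+12, 8+9, 11+6, 11+3, 21+0) = 21
r[7] = max(3+21, 5+15, 8+12, …, 21+3, 26+0) = 26
r[8] = max(3+26, 5+21, 8+15, …, 26+3, 15+0) = 29
One optimal cutting: 7 + 1 → €26 + €3 = €29.

29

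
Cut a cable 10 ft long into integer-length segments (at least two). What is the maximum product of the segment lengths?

36

Fill g[k] for k=2..10: at each k try every first piece i and multiply by the better of (k−i) uncut or g[k−i].
g[2] = 1×max(1,0) = 1×1 = 1
g[3] = max(1×2, 2×1) = 2
g[4] = max(1×3, 2×2, 3×1) = 4
g[5] = max(1×4, 2×3, 3×2, 4×1) = 6
g[6] = max(1×6, 2×4, 3×3, 4×2, 5×1) = 9
g[7] = max(1×9, 2×6, 3×4, 4×3, 5×2, 6×1) = 12
g[8] = max(1×12, 2×9, 3×6, …, 6×2, 7×1) = 18
g[9] = max(1×18, 2×12, 3×9, …, 7×2, 8×1) = 27
g[10] = max(1×27, 2×18, 3×12, …, 8×2, 9×1) = 36
One optimal split: 3 + 3 + 2 + 2; product 3×3×2×2 = 36.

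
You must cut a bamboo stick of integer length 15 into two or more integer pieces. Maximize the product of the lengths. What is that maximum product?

243

Fill m[k] for k=2..15: at each k try every first piece i and multiply by the better of (k−i) uncut or m[k−i].
m[2] = 1*max(1,0) = 1*1 = 1
m[3] = 1*max(2,1) = 1*2 = 2
m[4] = 2*max(2,1) = 2*2 = 4
m[5] = 2*max(3,2) = 2*3 = 6
m[6] = 3*max(3,2) = 3*3 = 9
m[7] = 2*max(5,6) = 2*6 = 12
m[8] = 2*max(6,9) = 2*9 = 18
m[9] = 3*max(6,9) = 3*9 = 27
m[10] = 2*max(8,18) = 2*18 = 36
m[11] = 2*max(9,27) = 2*27 = 54
m[12] = 3*max(9,27) = 3*27 = 81
m[13] = 2*max(11,54) = 2*54 = 108
m[14] = 2*max(12,81) = 2*81 = 162
m[15] = 3*max(12,81) = 3*81 = 243
One optimal split: 3 + 3 + 3 + 3 + 3; product 3*3*3*3*3 = 243.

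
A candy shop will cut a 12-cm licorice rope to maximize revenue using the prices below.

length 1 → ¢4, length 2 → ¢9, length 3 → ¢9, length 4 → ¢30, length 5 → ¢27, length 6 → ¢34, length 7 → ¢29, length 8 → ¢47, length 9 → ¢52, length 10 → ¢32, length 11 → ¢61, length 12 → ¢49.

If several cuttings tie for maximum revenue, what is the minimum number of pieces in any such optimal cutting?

3

Consider every possible first cut. r[k] is the best of p[i]+r[k−i] over all sellable i≤k.
r[1] = 4
r[2] = 9
r[3] = 13  (first piece 1, then r[2]=9)
r[4] = 30
r[5] = 34  (first piece 1, then r[4]=30)
r[6] = 39  (first piece 2, then r[4]=30)
r[7] = 43  (first piece 1, then r[6]=39)
r[8] = 60  (first piece 4, then r[4]=30)
r[9] = 64  (first piece 1, then r[8]=60)
r[10] = 69  (first piece 2, then r[8]=60)
r[11] = 73  (first piece 1, then r[10]=69)
r[12] = 90  (first piece 4, then r[8]=60)
Maximum revenue is ¢90.
Now minimize piece count subject to staying optimal: for each k, pieces[k] = 1 + min over i with p[i]+r[k−i]=r[k] of pieces[k−i].
pieces[9] = 3
pieces[10] = 3
pieces[11] = 4
pieces[12] = 3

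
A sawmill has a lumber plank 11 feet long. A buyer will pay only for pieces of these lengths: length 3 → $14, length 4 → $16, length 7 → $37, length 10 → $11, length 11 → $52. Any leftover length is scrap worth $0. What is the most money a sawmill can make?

Consider every possible first cut. f[k] is the best of p[i]+f[k−i] over all sellable i≤k.
f[1] = 0
f[2] = 0
f[3] = 14
f[4] = 16
f[5] = 16
f[6] = 28  (first piece 3, then f[3]=14)
f[7] = 37
f[8] = 37
f[9] = 42  (first piece 3, then f[6]=28)
f[10] = 51  (first piece 3, then f[7]=37)
f[11] = 53  (first piece 4, then f[7]=37)
One optimal cutting: 7 + 4 → $53.

53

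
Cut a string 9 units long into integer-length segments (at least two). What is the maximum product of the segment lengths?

Fill P[k] for k=2..9: at each k try every first piece i and multiply by the better of (k−i) uncut or P[k−i].
P[2] = 1*max(1,0) = 1*1 = 1
P[3] = 1*max(2,1) = 1*2 = 2
P[4] = 2*max(2,1) = 2*2 = 4
P[5] = 2*max(3,2) = 2*3 = 6
P[6] = 3*max(3,2) = 3*3 = 9
P[7] = 2*max(5,6) = 2*6 = 12
P[8] = 2*max(6,9) = 2*9 = 18
P[9] = 3*max(6,9) = 3*9 = 27
One optimal split: 3 + 3 + 3; product 3*3*3 = 27.

27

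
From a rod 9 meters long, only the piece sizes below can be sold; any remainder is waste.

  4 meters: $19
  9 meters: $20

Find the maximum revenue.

38

Consider every possible first cut. best[k] is the best of p[i]+best[k−i] over all sellable i≤k.
best[1] = 0
best[2] = 0
best[3] = 0
best[4] = 19
best[5] = 19
best[6] = 19
best[7] = 19
best[8] = 38  (first piece 4, then best[4]=19)
best[9] = 38
One optimal cutting: pieces 4 + 4 with 1 meter of scrap → $38.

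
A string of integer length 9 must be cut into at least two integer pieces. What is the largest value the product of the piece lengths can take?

27

Let m[k] be the best product for length k (with at least one cut). For each first piece i, the rest contributes max(k−i, m[k−i]).
Small cases: m[2]=1.
m[3] = 1·max(2,1) = 1·2 = 2
m[4] = 2·max(2,1) = 2·2 = 4
m[5] = 2·max(3,2) = 2·3 = 6
m[6] = 3·max(3,2) = 3·3 = 9
m[7] = 2·max(5,6) = 2·6 = 12
m[8] = 2·max(6,9) = 2·9 = 18
m[9] = 3·max(6,9) = 3·9 = 27
One optimal split: 3 + 3 + 3; product 3·3·3 = 27.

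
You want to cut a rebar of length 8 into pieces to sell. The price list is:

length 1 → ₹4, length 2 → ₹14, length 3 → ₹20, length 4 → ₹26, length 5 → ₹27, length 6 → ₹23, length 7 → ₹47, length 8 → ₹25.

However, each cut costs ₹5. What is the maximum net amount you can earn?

47

Let v[k] be the best obtainable value from length k. For each k, try every first piece i and keep the best of price[i] + v[k−i] minus the 5 cut fee when i<k.
v[1] = 4
v[2] = 14
v[3] = 20
v[4] = 26
v[5] = 29  (first piece 2, then v[3]=20)
v[6] = 35  (first piece 2, then v[4]=26)
v[7] = 47
v[8] = 47  (first piece 4, then v[4]=26)
One optimal plan: pieces 4 + 4 (1 cut) → ₹52 − ₹5 = ₹47.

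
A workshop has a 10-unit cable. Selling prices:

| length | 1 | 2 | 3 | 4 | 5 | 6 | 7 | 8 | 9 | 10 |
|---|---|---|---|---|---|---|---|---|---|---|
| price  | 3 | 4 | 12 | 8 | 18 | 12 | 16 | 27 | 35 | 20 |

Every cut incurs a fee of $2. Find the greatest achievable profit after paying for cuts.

36

Let v[k] be the best obtainable value from length k. For each k, try every first piece i and keep the best of price[i] + v[k−i] minus the 2 cut fee when i<k.
v[1] = 3
v[2] = 4  (first piece 1, then v[1]=3)
v[3] = 12
v[4] = 13  (first piece 1, then v[3]=12)
v[5] = 18
v[6] = 22  (first piece 3, then v[3]=12)
v[7] = 23  (first piece 1, then v[6]=22)
v[8] = 28  (first piece 3, then v[5]=18)
v[9] = 35
v[10] = 36  (first piece 1, then v[9]=35)
One optimal plan: pieces 9 + 1 (1 cut) → $38 − $2 = $36.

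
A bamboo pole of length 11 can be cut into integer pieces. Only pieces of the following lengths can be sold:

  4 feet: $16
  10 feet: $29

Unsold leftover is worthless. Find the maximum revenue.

Let f[k] be the best obtainable value from length k. For each k, try every first piece i and keep the best of price[i] + f[k−i].
f[1] = 0
f[2] = 0
f[3] = 0
f[4] = 16
f[5] = 16
f[6] = 16
f[7] = 16
f[8] = 32  (first piece 4, then f[4]=16)
f[9] = 32
f[10] = max(16+16, 29+0) = 32
f[11] = max(16+16, 29+0) = 32
One optimal cutting: pieces 4 + 4 with 3 feet of scrap → $32.

32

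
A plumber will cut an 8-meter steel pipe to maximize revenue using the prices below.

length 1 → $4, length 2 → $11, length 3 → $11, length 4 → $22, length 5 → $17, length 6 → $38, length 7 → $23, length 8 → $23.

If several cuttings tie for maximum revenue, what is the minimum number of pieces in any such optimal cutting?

Consider every possible first cut. r[k] is the best of p[i]+r[k−i] over all sellable i≤k.
r[1] = 4
r[2] = 11
r[3] = 15  (first piece 1, then r[2]=11)
r[4] = 22  (first piece 2, then r[2]=11)
r[5] = 26  (first piece 1, then r[4]=22)
r[6] = 38
r[7] = 42  (first piece 1, then r[6]=38)
r[8] = 49  (first piece 2, then r[6]=38)
Maximum revenue is $49.
Now minimize piece count subject to staying optimal: for each k, pieces[k] = 1 + min over i with p[i]+r[k−i]=r[k] of pieces[k−i].
pieces[5] = 2
pieces[6] = 1
pieces[7] = 2
pieces[8] = 2

2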